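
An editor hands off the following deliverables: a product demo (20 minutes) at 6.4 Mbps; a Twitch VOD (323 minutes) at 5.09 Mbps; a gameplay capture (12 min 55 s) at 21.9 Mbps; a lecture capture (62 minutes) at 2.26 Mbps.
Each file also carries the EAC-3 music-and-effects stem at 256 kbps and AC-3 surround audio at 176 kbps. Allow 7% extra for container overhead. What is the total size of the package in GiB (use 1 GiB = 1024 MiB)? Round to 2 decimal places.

17.75 GiB

Audio total: 256 + 176 = 432 kbps = 0.432 Mbps.
product demo: 6.832 Mbps × 1200 s × 1.07 = 8772.3 Mb
Twitch VOD: 5.522 Mbps × 19380 s × 1.07 = 114507.5 Mb
gameplay capture: 22.332 Mbps × 775 s × 1.07 = 18518.8 Mb
lecture capture: 2.692 Mbps × 3720 s × 1.07 = 10715.2 Mb
Total: 152513.8 Mb = 19064.2 MB.
= 17.75 GiB.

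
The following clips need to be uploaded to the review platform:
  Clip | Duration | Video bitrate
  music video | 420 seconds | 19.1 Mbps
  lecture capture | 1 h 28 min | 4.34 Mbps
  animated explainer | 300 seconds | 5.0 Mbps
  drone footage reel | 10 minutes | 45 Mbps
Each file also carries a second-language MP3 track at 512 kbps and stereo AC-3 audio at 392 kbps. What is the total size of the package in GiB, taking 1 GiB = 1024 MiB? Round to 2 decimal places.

Audio total: 512 + 392 = 904 kbps = 0.904 Mbps.
music video: 20.004 Mbps × 420 s = 8401.7 Mb
lecture capture: 5.244 Mbps × 5280 s = 27688.3 Mb
animated explainer: 5.904 Mbps × 300 s = 1771.2 Mb
drone footage reel: 45.904 Mbps × 600 s = 27542.4 Mb
Total: 65403.6 Mb = 8175.4 MB.
= 7.614 GiB.

7.61 GiB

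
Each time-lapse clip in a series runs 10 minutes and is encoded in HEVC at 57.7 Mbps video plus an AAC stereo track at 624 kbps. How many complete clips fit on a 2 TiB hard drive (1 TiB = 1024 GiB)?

502

10 min = 600 s
Audio: 624 kbps = 0.624 Mbps.
Total bitrate: 58.324 Mbps.
Per item: 58.324 Mbps × 600 s = 34,994 Mb = 4,374 MB.
Capacity: 2 TiB = 17,592,186 Mb; 502.71 items → 502 complete.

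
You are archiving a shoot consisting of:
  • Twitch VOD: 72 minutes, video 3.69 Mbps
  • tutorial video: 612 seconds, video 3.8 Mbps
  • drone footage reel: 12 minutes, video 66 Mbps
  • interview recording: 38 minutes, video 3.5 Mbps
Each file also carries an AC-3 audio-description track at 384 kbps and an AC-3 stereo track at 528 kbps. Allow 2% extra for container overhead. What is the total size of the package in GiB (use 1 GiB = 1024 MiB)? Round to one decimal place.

Audio total: 384 + 528 = 912 kbps = 0.912 Mbps.
Twitch VOD: 4.602 Mbps × 4320 s × 1.02 = 20278.3 Mb
tutorial video: 4.712 Mbps × 612 s × 1.02 = 2941.4 Mb
drone footage reel: 66.912 Mbps × 720 s × 1.02 = 49140.2 Mb
interview recording: 4.412 Mbps × 2280 s × 1.02 = 10260.5 Mb
Total: 82620.4 Mb = 10327.5 MB.
= 9.618 GiB.

9.6 GiB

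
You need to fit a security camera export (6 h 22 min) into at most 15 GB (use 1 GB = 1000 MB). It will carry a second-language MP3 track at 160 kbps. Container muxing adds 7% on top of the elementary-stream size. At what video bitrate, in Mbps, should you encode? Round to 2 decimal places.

Budget: 15 GB = 120000.0 Mb.
Stream payload after overhead: 120000.0 / 1.07 = 112149.5 Mb.
6 h 22 min = 382 min = 22920 s
Total bitrate budget: 112149.5 Mb / 22920 s = 4.893 Mbps.
Audio: 160 kbps = 0.160 Mbps.
Video: 4.893 − 0.160 = 4.733 Mbps.

4.73 Mbps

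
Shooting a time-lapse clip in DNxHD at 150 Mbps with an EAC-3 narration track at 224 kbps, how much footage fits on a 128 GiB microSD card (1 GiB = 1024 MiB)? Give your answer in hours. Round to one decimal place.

2.0 hours

Audio: 224 kbps = 0.224 Mbps.
Total bitrate: 150 + 0.224 = 150.224 Mbps.
Capacity: 128 GiB = 1,099,512 Mb.
Recording time: 1,099,512 / 150.224 = 7,319 s ≈ 2.03 hours.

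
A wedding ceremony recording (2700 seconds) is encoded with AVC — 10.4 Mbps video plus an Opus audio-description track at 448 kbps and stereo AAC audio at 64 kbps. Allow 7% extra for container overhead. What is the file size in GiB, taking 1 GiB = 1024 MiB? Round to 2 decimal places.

3.67 GiB

Audio total: 448 + 64 = 512 kbps = 0.512 Mbps.
Total bitrate: 10.4 + 0.512 = 10.912 Mbps.
Stream data: 10.912 Mbps × 2700 s = 29462.4 Mb.
With 7% container overhead: ×1.07.
31,525 Mb = 3,940,596,000 bytes ÷ 1,073,741,824 = 3.670 GiB.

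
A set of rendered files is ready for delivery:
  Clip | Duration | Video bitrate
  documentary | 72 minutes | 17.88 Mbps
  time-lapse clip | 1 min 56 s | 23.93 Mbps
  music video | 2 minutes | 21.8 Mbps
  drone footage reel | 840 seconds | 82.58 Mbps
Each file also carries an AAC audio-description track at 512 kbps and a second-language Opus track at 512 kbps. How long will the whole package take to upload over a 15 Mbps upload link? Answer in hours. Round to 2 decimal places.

2.92 hours

Audio total: 512 + 512 = 1024 kbps = 1.024 Mbps.
documentary: 18.904 Mbps × 4320 s = 81665.3 Mb
time-lapse clip: 24.954 Mbps × 116 s = 2894.7 Mb
music video: 22.824 Mbps × 120 s = 2738.9 Mb
drone footage reel: 83.604 Mbps × 840 s = 70227.4 Mb
Total: 157526.2 Mb = 19690.8 MB.
At 15 Mbps: 157526.2 / 15 = 10502 s ≈ 2.92 hours.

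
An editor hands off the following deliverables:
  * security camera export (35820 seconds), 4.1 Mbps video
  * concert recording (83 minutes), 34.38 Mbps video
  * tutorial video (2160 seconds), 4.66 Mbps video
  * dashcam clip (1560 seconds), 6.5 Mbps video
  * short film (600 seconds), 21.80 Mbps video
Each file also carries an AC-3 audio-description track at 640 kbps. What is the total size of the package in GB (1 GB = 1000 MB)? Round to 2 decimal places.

47.53 GB

Audio: 640 kbps = 0.640 Mbps.
security camera export: 4.740 Mbps × 35820 s = 169786.8 Mb
concert recording: 35.020 Mbps × 4980 s = 174399.6 Mb
tutorial video: 5.300 Mbps × 2160 s = 11448.0 Mb
dashcam clip: 7.140 Mbps × 1560 s = 11138.4 Mb
short film: 22.440 Mbps × 600 s = 13464.0 Mb
Total: 380236.8 Mb = 47529.6 MB.
= 47.53 GB.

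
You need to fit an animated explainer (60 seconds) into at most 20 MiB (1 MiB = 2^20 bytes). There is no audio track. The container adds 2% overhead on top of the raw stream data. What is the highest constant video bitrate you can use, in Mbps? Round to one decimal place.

Budget: 20 MiB = 167.8 Mb.
Stream payload after overhead: 167.8 / 1.02 = 164.5 Mb.
Total bitrate budget: 164.5 Mb / 60 s = 2.741 Mbps.

2.7 Mbps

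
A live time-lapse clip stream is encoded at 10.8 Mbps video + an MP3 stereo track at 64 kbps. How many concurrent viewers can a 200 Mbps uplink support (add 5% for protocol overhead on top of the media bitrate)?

17

Audio: 64 kbps = 0.064 Mbps.
Per-viewer media rate: 10.864 Mbps.
On the wire with 5% overhead: 11.407 Mbps.
200 Mbps = 200.0 Mbps; 200.0 / 11.407 = 17.53 → 17 viewers.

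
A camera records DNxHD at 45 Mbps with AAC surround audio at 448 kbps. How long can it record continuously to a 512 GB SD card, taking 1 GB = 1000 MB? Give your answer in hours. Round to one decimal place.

25.0 hours

Audio: 448 kbps = 0.448 Mbps.
Total bitrate: 45 + 0.448 = 45.448 Mbps.
Capacity: 512 GB = 4,096,000 Mb.
Recording time: 4,096,000 / 45.448 = 90,125 s ≈ 25.0 hours.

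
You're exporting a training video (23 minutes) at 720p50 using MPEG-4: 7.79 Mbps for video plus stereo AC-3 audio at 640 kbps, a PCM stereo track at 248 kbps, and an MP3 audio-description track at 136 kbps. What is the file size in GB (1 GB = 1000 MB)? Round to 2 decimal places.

1.52 GB

23 min = 1380 s
Audio total: 640 + 248 + 136 = 1024 kbps = 1.024 Mbps.
Total bitrate: 7.79 + 1.024 = 8.814 Mbps.
Stream data: 8.814 Mbps × 1380 s = 12163.3 Mb.
12,163 Mb ÷ 8 = 1,520 MB → 1.520 GB.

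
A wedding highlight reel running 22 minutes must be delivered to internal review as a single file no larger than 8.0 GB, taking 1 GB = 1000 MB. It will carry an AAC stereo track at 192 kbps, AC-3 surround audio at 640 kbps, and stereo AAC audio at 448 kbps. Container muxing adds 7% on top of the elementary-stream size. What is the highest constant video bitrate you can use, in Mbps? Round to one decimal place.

Budget: 8.0 GB = 64000.0 Mb.
Stream payload after overhead: 64000.0 / 1.07 = 59813.1 Mb.
22 min = 1320 s
Total bitrate budget: 59813.1 Mb / 1320 s = 45.313 Mbps.
Audio total: 192 + 640 + 448 = 1280 kbps = 1.280 Mbps.
Video: 45.313 − 1.280 = 44.033 Mbps.

44.0 Mbps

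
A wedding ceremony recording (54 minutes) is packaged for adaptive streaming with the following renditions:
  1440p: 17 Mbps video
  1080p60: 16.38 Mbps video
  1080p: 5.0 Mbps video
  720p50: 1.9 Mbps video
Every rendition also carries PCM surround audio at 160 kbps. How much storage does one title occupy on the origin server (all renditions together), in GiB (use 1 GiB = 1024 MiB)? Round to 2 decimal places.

54 min = 3240 s
Audio: 160 kbps = 0.160 Mbps.
Sum of rendition bitrates: (17+0.160) + (16.38+0.160) + (5.0+0.160) + (1.9+0.160) = 40.920 Mbps.
× 3240 s = 132,581 Mb = 16,573 MB = 15.43 GiB.

15.43 GiB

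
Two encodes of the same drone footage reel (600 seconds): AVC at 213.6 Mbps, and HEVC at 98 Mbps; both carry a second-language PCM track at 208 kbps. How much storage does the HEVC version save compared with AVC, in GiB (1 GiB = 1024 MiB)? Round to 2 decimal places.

8.07 GiB

Audio: 208 kbps = 0.208 Mbps.
AVC: 213.808 Mbps × 600 s = 128284.8 Mb = 14.934 GiB.
HEVC: 98.208 Mbps × 600 s = 58924.8 Mb = 6.860 GiB.
Saving: 14.934 − 6.860 = 8.075 GiB.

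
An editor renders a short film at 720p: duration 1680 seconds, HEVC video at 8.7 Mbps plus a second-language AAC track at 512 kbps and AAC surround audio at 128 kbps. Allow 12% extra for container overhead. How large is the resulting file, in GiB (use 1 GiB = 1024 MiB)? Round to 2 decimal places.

Audio total: 512 + 128 = 640 kbps = 0.640 Mbps.
Total bitrate: 8.7 + 0.640 = 9.340 Mbps.
Stream data: 9.340 Mbps × 1680 s = 15691.2 Mb.
With 12% container overhead: ×1.12.
17,574 Mb = 2,196,768,000 bytes ÷ 1,073,741,824 = 2.046 GiB.

2.05 GiB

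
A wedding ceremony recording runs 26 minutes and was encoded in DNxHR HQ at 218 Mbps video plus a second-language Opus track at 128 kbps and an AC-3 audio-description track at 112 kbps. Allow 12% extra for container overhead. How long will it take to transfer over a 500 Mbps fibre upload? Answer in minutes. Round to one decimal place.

12.7 minutes

26 min = 1560 s
Audio total: 128 + 112 = 240 kbps = 0.240 Mbps.
Total bitrate: 218.240 Mbps.
File: 218.240 Mbps × 1560 s = 340454.4 Mb.
With 12% container overhead: ×1.12. → 381308.9 Mb.
At 500 Mbps: 381308.9 / 500 = 762.6 s ≈ 12.7 minutes.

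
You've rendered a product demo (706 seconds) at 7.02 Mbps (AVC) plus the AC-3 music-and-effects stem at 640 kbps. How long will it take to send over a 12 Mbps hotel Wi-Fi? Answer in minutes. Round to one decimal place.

Audio: 640 kbps = 0.640 Mbps.
Total bitrate: 7.660 Mbps.
File: 7.660 Mbps × 706 s = 5408.0 Mb.
At 12 Mbps: 5408.0 / 12 = 450.7 s ≈ 7.51 minutes.

7.5 minutes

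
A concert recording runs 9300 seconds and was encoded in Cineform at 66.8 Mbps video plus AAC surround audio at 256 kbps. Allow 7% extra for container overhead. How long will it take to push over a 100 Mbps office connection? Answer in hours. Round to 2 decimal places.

Audio: 256 kbps = 0.256 Mbps.
Total bitrate: 67.056 Mbps.
File: 67.056 Mbps × 9300 s = 623620.8 Mb.
With 7% container overhead: ×1.07. → 667274.3 Mb.
At 100 Mbps: 667274.3 / 100 = 6672.7 s ≈ 1.85 hours.

1.85 hours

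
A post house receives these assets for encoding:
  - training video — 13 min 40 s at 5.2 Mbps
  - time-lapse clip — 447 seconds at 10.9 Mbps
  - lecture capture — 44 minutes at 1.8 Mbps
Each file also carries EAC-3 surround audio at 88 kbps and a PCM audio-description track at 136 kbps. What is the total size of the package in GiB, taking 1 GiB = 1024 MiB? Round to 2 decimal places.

1.72 GiB

Audio total: 88 + 136 = 224 kbps = 0.224 Mbps.
training video: 5.424 Mbps × 820 s = 4447.7 Mb
time-lapse clip: 11.124 Mbps × 447 s = 4972.4 Mb
lecture capture: 2.024 Mbps × 2640 s = 5343.4 Mb
Total: 14763.5 Mb = 1845.4 MB.
= 1.719 GiB.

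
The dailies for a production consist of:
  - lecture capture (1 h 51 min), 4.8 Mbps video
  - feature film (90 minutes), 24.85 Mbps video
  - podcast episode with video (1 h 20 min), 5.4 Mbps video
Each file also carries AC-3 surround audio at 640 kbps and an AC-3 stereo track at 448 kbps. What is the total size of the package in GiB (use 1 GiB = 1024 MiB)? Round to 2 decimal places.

Audio total: 640 + 448 = 1088 kbps = 1.088 Mbps.
lecture capture: 5.888 Mbps × 6660 s = 39214.1 Mb
feature film: 25.938 Mbps × 5400 s = 140065.2 Mb
podcast episode with video: 6.488 Mbps × 4800 s = 31142.4 Mb
Total: 210421.7 Mb = 26302.7 MB.
= 24.50 GiB.

24.50 GiB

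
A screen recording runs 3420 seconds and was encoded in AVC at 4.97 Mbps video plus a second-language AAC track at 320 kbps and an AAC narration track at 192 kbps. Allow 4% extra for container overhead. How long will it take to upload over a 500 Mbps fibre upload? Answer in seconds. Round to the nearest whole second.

39 seconds

Audio total: 320 + 192 = 512 kbps = 0.512 Mbps.
Total bitrate: 5.482 Mbps.
File: 5.482 Mbps × 3420 s = 18748.4 Mb.
With 4% container overhead: ×1.04. → 19498.4 Mb.
At 500 Mbps: 19498.4 / 500 = 39.0 s ≈ 39 seconds.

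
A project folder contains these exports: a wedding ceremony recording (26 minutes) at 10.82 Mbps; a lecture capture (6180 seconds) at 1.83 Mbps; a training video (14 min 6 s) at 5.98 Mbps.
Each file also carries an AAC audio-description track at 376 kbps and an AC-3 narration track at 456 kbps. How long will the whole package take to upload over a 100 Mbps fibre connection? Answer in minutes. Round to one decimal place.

Audio total: 376 + 456 = 832 kbps = 0.832 Mbps.
wedding ceremony recording: 11.652 Mbps × 1560 s = 18177.1 Mb
lecture capture: 2.662 Mbps × 6180 s = 16451.2 Mb
training video: 6.812 Mbps × 846 s = 5763.0 Mb
Total: 40391.2 Mb = 5048.9 MB.
At 100 Mbps: 40391.2 / 100 = 404 s ≈ 6.73 minutes.

6.7 minutes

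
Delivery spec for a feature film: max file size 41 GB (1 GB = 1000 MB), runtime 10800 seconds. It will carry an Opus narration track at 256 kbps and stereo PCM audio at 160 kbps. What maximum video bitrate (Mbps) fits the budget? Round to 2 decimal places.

29.95 Mbps

Budget: 41 GB = 328000.0 Mb.
Total bitrate budget: 328000.0 Mb / 10800 s = 30.370 Mbps.
Audio total: 256 + 160 = 416 kbps = 0.416 Mbps.
Video: 30.370 − 0.416 = 29.954 Mbps.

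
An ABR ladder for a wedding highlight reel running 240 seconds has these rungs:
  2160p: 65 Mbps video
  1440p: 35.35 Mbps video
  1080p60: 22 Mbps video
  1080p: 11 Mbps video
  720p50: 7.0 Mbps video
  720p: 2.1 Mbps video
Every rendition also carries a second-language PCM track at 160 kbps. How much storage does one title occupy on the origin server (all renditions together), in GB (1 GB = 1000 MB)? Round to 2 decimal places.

4.30 GB

Audio: 160 kbps = 0.160 Mbps.
Sum of rendition bitrates: (65+0.160) + (35.35+0.160) + (22+0.160) + (11+0.160) + (7.0+0.160) + (2.1+0.160) = 143.410 Mbps.
× 240 s = 34,418 Mb = 4,302 MB = 4.302 GB.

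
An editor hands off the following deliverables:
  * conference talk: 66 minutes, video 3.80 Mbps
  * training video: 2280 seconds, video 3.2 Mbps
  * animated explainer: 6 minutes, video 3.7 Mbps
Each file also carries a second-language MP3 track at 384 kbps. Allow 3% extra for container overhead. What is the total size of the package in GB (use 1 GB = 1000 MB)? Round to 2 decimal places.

Audio: 384 kbps = 0.384 Mbps.
conference talk: 4.184 Mbps × 3960 s × 1.03 = 17065.7 Mb
training video: 3.584 Mbps × 2280 s × 1.03 = 8416.7 Mb
animated explainer: 4.084 Mbps × 360 s × 1.03 = 1514.3 Mb
Total: 26996.7 Mb = 3374.6 MB.
= 3.375 GB.

3.37 GB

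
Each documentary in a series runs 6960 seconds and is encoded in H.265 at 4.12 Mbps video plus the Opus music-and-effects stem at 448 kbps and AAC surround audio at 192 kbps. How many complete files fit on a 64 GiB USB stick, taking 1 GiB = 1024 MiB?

Audio total: 448 + 192 = 640 kbps = 0.640 Mbps.
Total bitrate: 4.760 Mbps.
Per item: 4.760 Mbps × 6960 s = 33,130 Mb = 4,141 MB.
Capacity: 64 GiB = 549,756 Mb; 16.59 items → 16 complete.

16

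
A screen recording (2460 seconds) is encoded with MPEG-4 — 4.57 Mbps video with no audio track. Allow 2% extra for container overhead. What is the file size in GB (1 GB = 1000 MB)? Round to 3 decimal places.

1.433 GB

Total bitrate: 4.57 Mbps.
Stream data: 4.570 Mbps × 2460 s = 11242.2 Mb.
With 2% container overhead: ×1.02.
11,467 Mb ÷ 8 = 1,433 MB → 1.433 GB.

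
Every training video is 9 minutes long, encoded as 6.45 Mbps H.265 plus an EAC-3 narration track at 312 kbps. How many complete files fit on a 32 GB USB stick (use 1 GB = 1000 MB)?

9 min = 540 s
Audio: 312 kbps = 0.312 Mbps.
Total bitrate: 6.762 Mbps.
Per item: 6.762 Mbps × 540 s = 3,651 Mb = 456.4 MB.
Capacity: 32 GB = 256,000 Mb; 70.11 items → 70 complete.

70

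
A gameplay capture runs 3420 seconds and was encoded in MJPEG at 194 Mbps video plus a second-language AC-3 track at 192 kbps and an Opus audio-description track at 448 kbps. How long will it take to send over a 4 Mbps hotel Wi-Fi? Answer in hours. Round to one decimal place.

Audio total: 192 + 448 = 640 kbps = 0.640 Mbps.
Total bitrate: 194.640 Mbps.
File: 194.640 Mbps × 3420 s = 665668.8 Mb.
At 4 Mbps: 665668.8 / 4 = 166417.2 s ≈ 46.2 hours.

46.2 hours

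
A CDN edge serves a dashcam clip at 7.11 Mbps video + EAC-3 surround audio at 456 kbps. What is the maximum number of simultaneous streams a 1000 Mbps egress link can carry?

Audio: 456 kbps = 0.456 Mbps.
Per-viewer media rate: 7.566 Mbps.
1000 Mbps = 1,000 Mbps; 1,000 / 7.566 = 132.17 → 132 viewers.

132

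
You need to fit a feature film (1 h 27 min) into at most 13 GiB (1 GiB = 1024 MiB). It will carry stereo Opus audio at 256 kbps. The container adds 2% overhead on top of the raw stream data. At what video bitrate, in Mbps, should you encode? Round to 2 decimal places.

Budget: 13 GiB = 111669.1 Mb.
Stream payload after overhead: 111669.1 / 1.02 = 109479.6 Mb.
1 h 27 min = 87 min = 5220 s
Total bitrate budget: 109479.6 Mb / 5220 s = 20.973 Mbps.
Audio: 256 kbps = 0.256 Mbps.
Video: 20.973 − 0.256 = 20.717 Mbps.

20.72 Mbps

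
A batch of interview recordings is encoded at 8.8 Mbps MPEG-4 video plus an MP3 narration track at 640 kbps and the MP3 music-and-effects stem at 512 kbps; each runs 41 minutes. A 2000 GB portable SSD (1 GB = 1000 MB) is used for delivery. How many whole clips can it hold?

41 min = 2460 s
Audio total: 640 + 512 = 1152 kbps = 1.152 Mbps.
Total bitrate: 9.952 Mbps.
Per item: 9.952 Mbps × 2460 s = 24,482 Mb = 3,060 MB.
Capacity: 2000 GB = 16,000,000 Mb; 653.54 items → 653 complete.

653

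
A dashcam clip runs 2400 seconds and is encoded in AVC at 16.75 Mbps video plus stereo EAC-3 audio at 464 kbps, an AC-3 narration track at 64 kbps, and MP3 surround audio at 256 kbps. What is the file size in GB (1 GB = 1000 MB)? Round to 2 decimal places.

Audio total: 464 + 64 + 256 = 784 kbps = 0.784 Mbps.
Total bitrate: 16.75 + 0.784 = 17.534 Mbps.
Stream data: 17.534 Mbps × 2400 s = 42081.6 Mb.
42,082 Mb ÷ 8 = 5,260 MB → 5.260 GB.

5.26 GB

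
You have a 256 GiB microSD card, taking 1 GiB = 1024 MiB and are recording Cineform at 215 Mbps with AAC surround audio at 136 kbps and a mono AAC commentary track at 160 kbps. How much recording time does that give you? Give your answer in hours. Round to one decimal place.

Audio total: 136 + 160 = 296 kbps = 0.296 Mbps.
Total bitrate: 215 + 0.296 = 215.296 Mbps.
Capacity: 256 GiB = 2,199,023 Mb.
Recording time: 2,199,023 / 215.296 = 10,214 s ≈ 2.84 hours.

2.8 hours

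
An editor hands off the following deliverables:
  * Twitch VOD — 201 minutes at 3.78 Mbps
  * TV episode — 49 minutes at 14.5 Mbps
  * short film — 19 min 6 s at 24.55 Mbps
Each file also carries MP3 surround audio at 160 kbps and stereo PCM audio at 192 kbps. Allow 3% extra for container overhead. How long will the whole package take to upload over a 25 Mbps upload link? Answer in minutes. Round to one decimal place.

83.8 minutes

Audio total: 160 + 192 = 352 kbps = 0.352 Mbps.
Twitch VOD: 4.132 Mbps × 12060 s × 1.03 = 51326.9 Mb
TV episode: 14.852 Mbps × 2940 s × 1.03 = 44974.8 Mb
short film: 24.902 Mbps × 1146 s × 1.03 = 29393.8 Mb
Total: 125695.5 Mb = 15711.9 MB.
At 25 Mbps: 125695.5 / 25 = 5028 s ≈ 83.8 minutes.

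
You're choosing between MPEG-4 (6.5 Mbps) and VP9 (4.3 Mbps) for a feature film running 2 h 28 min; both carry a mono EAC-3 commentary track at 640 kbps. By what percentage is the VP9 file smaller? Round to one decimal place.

2 h 28 min = 148 min = 8880 s
Audio: 640 kbps = 0.640 Mbps.
MPEG-4: 7.140 Mbps × 8880 s = 63403.2 Mb = 7.381 GiB.
VP9: 4.940 Mbps × 8880 s = 43867.2 Mb = 5.107 GiB.
Reduction: (1 − 5.107/7.381) × 100 = 30.81%.

30.8%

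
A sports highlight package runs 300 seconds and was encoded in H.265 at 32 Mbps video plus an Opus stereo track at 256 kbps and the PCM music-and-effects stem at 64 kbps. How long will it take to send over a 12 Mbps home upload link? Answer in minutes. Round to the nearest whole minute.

13 minutes

Audio total: 256 + 64 = 320 kbps = 0.320 Mbps.
Total bitrate: 32.320 Mbps.
File: 32.320 Mbps × 300 s = 9696.0 Mb.
At 12 Mbps: 9696.0 / 12 = 808.0 s ≈ 13.5 minutes.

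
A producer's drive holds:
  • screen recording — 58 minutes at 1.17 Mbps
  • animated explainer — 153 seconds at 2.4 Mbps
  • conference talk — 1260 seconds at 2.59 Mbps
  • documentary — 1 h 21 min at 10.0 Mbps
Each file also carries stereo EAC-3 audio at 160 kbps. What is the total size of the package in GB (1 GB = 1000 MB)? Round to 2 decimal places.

Audio: 160 kbps = 0.160 Mbps.
screen recording: 1.330 Mbps × 3480 s = 4628.4 Mb
animated explainer: 2.560 Mbps × 153 s = 391.7 Mb
conference talk: 2.750 Mbps × 1260 s = 3465.0 Mb
documentary: 10.160 Mbps × 4860 s = 49377.6 Mb
Total: 57862.7 Mb = 7232.8 MB.
= 7.233 GB.

7.23 GB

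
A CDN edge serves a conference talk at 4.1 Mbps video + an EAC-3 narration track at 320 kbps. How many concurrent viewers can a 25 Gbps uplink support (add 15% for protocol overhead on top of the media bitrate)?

4918

Audio: 320 kbps = 0.320 Mbps.
Per-viewer media rate: 4.420 Mbps.
On the wire with 15% overhead: 5.083 Mbps.
25 Gbps = 25,000 Mbps; 25,000 / 5.083 = 4918.36 → 4918 viewers.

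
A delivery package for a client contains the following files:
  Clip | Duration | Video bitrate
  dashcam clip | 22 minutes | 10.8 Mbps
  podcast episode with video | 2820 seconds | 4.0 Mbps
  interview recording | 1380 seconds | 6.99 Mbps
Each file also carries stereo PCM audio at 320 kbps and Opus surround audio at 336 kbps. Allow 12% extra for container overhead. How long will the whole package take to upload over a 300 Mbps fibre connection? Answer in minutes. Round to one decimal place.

Audio total: 320 + 336 = 656 kbps = 0.656 Mbps.
dashcam clip: 11.456 Mbps × 1320 s × 1.12 = 16936.6 Mb
podcast episode with video: 4.656 Mbps × 2820 s × 1.12 = 14705.5 Mb
interview recording: 7.646 Mbps × 1380 s × 1.12 = 11817.7 Mb
Total: 43459.7 Mb = 5432.5 MB.
At 300 Mbps: 43459.7 / 300 = 145 s ≈ 2.41 minutes.

2.4 minutes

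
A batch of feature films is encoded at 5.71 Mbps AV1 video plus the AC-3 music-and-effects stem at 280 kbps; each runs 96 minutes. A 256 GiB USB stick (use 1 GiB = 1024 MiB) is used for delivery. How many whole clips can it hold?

63

96 min = 5760 s
Audio: 280 kbps = 0.280 Mbps.
Total bitrate: 5.990 Mbps.
Per item: 5.990 Mbps × 5760 s = 34,502 Mb = 4,313 MB.
Capacity: 256 GiB = 2,199,023 Mb; 63.74 items → 63 complete.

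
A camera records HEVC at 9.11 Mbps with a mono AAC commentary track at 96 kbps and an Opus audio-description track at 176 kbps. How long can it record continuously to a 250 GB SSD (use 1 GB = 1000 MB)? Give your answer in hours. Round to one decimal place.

59.2 hours

Audio total: 96 + 176 = 272 kbps = 0.272 Mbps.
Total bitrate: 9.11 + 0.272 = 9.382 Mbps.
Capacity: 250 GB = 2,000,000 Mb.
Recording time: 2,000,000 / 9.382 = 213,174 s ≈ 59.2 hours.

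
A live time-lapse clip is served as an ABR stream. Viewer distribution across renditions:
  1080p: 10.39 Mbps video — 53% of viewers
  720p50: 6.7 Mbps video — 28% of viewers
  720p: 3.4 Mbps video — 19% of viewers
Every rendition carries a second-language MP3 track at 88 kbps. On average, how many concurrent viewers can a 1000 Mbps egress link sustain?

Audio: 88 kbps = 0.088 Mbps.
Average per-viewer bitrate: 0.53×10.478 + 0.28×6.788 + 0.19×3.488 = 8.117 Mbps.
1000 Mbps = 1,000 Mbps; 1,000 / 8.117 = 123.20 → 123.

123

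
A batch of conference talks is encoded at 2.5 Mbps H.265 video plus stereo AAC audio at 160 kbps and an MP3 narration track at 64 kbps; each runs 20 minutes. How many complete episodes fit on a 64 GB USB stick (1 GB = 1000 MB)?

20 min = 1200 s
Audio total: 160 + 64 = 224 kbps = 0.224 Mbps.
Total bitrate: 2.724 Mbps.
Per item: 2.724 Mbps × 1200 s = 3,269 Mb = 408.6 MB.
Capacity: 64 GB = 512,000 Mb; 156.63 items → 156 complete.

156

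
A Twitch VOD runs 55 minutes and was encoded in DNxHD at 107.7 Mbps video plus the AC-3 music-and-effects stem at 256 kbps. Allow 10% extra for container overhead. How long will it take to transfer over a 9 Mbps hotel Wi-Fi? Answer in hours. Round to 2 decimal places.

12.10 hours

55 min = 3300 s
Audio: 256 kbps = 0.256 Mbps.
Total bitrate: 107.956 Mbps.
File: 107.956 Mbps × 3300 s = 356254.8 Mb.
With 10% container overhead: ×1.10. → 391880.3 Mb.
At 9 Mbps: 391880.3 / 9 = 43542.3 s ≈ 12.1 hours.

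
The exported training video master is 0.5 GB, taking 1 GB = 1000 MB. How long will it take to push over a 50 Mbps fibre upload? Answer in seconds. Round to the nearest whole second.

80 seconds

File: 0.5 GB = 4000.0 Mb.
At 50 Mbps: 4000.0 / 50 = 80.0 s ≈ 80 seconds.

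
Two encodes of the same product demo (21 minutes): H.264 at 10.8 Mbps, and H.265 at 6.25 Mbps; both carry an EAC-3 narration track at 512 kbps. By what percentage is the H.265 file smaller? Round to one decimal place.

21 min = 1260 s
Audio: 512 kbps = 0.512 Mbps.
H.264: 11.312 Mbps × 1260 s = 14253.1 Mb = 1.659 GiB.
H.265: 6.762 Mbps × 1260 s = 8520.1 Mb = 0.992 GiB.
Reduction: (1 − 0.992/1.659) × 100 = 40.22%.

40.2%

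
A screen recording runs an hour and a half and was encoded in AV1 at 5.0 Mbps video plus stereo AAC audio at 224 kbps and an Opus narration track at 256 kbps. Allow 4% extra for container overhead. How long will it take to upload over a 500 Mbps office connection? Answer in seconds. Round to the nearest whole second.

1.5 h = 5400 s
Audio total: 224 + 256 = 480 kbps = 0.480 Mbps.
Total bitrate: 5.480 Mbps.
File: 5.480 Mbps × 5400 s = 29592.0 Mb.
With 4% container overhead: ×1.04. → 30775.7 Mb.
At 500 Mbps: 30775.7 / 500 = 61.6 s ≈ 61.6 seconds.

62 seconds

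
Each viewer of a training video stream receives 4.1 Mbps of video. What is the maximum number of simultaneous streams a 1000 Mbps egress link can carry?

243

1000 Mbps = 1,000 Mbps; 1,000 / 4.100 = 243.90 → 243 viewers.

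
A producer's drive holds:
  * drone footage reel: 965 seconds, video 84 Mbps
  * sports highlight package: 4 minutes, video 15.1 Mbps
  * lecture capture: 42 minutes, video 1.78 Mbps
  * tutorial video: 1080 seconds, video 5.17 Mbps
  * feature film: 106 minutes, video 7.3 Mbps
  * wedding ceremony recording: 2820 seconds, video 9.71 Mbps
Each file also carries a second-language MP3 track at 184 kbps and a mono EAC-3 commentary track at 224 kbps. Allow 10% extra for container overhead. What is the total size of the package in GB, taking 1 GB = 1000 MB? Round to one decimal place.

24.0 GB

Audio total: 184 + 224 = 408 kbps = 0.408 Mbps.
drone footage reel: 84.408 Mbps × 965 s × 1.10 = 89599.1 Mb
sports highlight package: 15.508 Mbps × 240 s × 1.10 = 4094.1 Mb
lecture capture: 2.188 Mbps × 2520 s × 1.10 = 6065.1 Mb
tutorial video: 5.578 Mbps × 1080 s × 1.10 = 6626.7 Mb
feature film: 7.708 Mbps × 6360 s × 1.10 = 53925.2 Mb
wedding ceremony recording: 10.118 Mbps × 2820 s × 1.10 = 31386.0 Mb
Total: 191696.2 Mb = 23962.0 MB.
= 23.96 GB.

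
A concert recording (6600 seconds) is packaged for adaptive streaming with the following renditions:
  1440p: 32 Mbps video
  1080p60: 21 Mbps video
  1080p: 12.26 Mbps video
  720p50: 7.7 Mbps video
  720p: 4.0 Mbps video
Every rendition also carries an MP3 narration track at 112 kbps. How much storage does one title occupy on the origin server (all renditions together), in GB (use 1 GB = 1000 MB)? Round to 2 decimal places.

Audio: 112 kbps = 0.112 Mbps.
Sum of rendition bitrates: (32+0.112) + (21+0.112) + (12.26+0.112) + (7.7+0.112) + (4.0+0.112) = 77.520 Mbps.
× 6600 s = 511,632 Mb = 63,954 MB = 63.95 GB.

63.95 GB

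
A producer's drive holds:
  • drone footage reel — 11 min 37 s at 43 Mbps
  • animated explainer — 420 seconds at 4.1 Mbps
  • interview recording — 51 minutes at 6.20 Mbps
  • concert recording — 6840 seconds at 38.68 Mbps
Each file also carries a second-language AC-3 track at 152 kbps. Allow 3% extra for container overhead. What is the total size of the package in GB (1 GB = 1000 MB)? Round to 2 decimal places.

40.80 GB

Audio: 152 kbps = 0.152 Mbps.
drone footage reel: 43.152 Mbps × 697 s × 1.03 = 30979.3 Mb
animated explainer: 4.252 Mbps × 420 s × 1.03 = 1839.4 Mb
interview recording: 6.352 Mbps × 3060 s × 1.03 = 20020.2 Mb
concert recording: 38.832 Mbps × 6840 s × 1.03 = 273579.2 Mb
Total: 326418.1 Mb = 40802.3 MB.
= 40.80 GB.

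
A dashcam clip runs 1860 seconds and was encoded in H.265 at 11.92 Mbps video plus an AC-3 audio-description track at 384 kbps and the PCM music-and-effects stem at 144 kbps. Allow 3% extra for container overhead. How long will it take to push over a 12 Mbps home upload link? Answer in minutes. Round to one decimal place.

Audio total: 384 + 144 = 528 kbps = 0.528 Mbps.
Total bitrate: 12.448 Mbps.
File: 12.448 Mbps × 1860 s = 23153.3 Mb.
With 3% container overhead: ×1.03. → 23847.9 Mb.
At 12 Mbps: 23847.9 / 12 = 1987.3 s ≈ 33.1 minutes.

33.1 minutes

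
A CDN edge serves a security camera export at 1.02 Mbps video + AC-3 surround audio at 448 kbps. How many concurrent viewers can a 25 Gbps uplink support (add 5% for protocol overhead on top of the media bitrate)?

16219

Audio: 448 kbps = 0.448 Mbps.
Per-viewer media rate: 1.468 Mbps.
On the wire with 5% overhead: 1.541 Mbps.
25 Gbps = 25,000 Mbps; 25,000 / 1.541 = 16219.02 → 16219 viewers.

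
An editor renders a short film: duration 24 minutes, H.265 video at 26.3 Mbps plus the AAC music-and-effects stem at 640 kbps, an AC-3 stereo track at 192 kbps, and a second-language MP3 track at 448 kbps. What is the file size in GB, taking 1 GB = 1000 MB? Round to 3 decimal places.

24 min = 1440 s
Audio total: 640 + 192 + 448 = 1280 kbps = 1.280 Mbps.
Total bitrate: 26.3 + 1.280 = 27.580 Mbps.
Stream data: 27.580 Mbps × 1440 s = 39715.2 Mb.
39,715 Mb ÷ 8 = 4,964 MB → 4.964 GB.

4.964 GB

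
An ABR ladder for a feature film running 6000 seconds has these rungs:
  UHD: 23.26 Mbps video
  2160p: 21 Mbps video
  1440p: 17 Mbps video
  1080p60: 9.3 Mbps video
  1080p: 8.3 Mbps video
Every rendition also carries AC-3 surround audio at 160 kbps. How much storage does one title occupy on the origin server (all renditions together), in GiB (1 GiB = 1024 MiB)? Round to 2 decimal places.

55.64 GiB

Audio: 160 kbps = 0.160 Mbps.
Sum of rendition bitrates: (23.26+0.160) + (21+0.160) + (17+0.160) + (9.3+0.160) + (8.3+0.160) = 79.660 Mbps.
× 6000 s = 477,960 Mb = 59,745 MB = 55.64 GiB.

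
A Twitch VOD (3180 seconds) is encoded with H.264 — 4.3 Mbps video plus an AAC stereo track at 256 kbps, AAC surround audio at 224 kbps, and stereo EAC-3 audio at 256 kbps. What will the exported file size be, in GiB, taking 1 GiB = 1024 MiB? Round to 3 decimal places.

1.864 GiB

Audio total: 256 + 224 + 256 = 736 kbps = 0.736 Mbps.
Total bitrate: 4.3 + 0.736 = 5.036 Mbps.
Stream data: 5.036 Mbps × 3180 s = 16014.5 Mb.
16,014 Mb = 2,001,810,000 bytes ÷ 1,073,741,824 = 1.864 GiB.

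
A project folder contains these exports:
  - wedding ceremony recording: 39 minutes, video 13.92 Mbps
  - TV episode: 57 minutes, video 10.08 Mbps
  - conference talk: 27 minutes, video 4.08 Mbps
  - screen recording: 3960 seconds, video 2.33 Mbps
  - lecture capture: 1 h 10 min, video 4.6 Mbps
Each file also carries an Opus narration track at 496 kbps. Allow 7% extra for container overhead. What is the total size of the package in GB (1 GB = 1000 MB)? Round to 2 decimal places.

Audio: 496 kbps = 0.496 Mbps.
wedding ceremony recording: 14.416 Mbps × 2340 s × 1.07 = 36094.8 Mb
TV episode: 10.576 Mbps × 3420 s × 1.07 = 38701.8 Mb
conference talk: 4.576 Mbps × 1620 s × 1.07 = 7932.0 Mb
screen recording: 2.826 Mbps × 3960 s × 1.07 = 11974.3 Mb
lecture capture: 5.096 Mbps × 4200 s × 1.07 = 22901.4 Mb
Total: 117604.4 Mb = 14700.5 MB.
= 14.70 GB.

14.70 GB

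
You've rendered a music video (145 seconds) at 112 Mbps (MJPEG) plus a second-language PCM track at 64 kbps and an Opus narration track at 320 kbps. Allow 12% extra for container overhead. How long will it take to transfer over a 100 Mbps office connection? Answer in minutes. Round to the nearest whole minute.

3 minutes

Audio total: 64 + 320 = 384 kbps = 0.384 Mbps.
Total bitrate: 112.384 Mbps.
File: 112.384 Mbps × 145 s = 16295.7 Mb.
With 12% container overhead: ×1.12. → 18251.2 Mb.
At 100 Mbps: 18251.2 / 100 = 182.5 s ≈ 3.04 minutes.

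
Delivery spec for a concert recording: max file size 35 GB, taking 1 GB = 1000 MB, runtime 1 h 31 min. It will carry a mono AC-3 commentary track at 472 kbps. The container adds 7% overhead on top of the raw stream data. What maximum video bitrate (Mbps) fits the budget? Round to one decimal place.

47.5 Mbps

Budget: 35 GB = 280000.0 Mb.
Stream payload after overhead: 280000.0 / 1.07 = 261682.2 Mb.
1 h 31 min = 91 min = 5460 s
Total bitrate budget: 261682.2 Mb / 5460 s = 47.927 Mbps.
Audio: 472 kbps = 0.472 Mbps.
Video: 47.927 − 0.472 = 47.455 Mbps.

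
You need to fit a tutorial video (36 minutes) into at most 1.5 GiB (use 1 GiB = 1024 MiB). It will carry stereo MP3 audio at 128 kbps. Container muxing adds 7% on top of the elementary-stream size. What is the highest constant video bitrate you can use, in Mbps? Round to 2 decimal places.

Budget: 1.5 GiB = 12884.9 Mb.
Stream payload after overhead: 12884.9 / 1.07 = 12042.0 Mb.
36 min = 2160 s
Total bitrate budget: 12042.0 Mb / 2160 s = 5.575 Mbps.
Audio: 128 kbps = 0.128 Mbps.
Video: 5.575 − 0.128 = 5.447 Mbps.

5.45 Mbps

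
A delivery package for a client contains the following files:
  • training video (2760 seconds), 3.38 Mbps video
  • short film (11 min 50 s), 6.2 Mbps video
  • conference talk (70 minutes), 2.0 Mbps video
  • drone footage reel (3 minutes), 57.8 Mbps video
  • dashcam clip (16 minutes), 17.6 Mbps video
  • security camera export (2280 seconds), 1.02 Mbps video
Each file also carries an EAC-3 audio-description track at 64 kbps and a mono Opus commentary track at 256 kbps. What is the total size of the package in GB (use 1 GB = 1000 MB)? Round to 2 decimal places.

Audio total: 64 + 256 = 320 kbps = 0.320 Mbps.
training video: 3.700 Mbps × 2760 s = 10212.0 Mb
short film: 6.520 Mbps × 710 s = 4629.2 Mb
conference talk: 2.320 Mbps × 4200 s = 9744.0 Mb
drone footage reel: 58.120 Mbps × 180 s = 10461.6 Mb
dashcam clip: 17.920 Mbps × 960 s = 17203.2 Mb
security camera export: 1.340 Mbps × 2280 s = 3055.2 Mb
Total: 55305.2 Mb = 6913.1 MB.
= 6.913 GB.

6.91 GB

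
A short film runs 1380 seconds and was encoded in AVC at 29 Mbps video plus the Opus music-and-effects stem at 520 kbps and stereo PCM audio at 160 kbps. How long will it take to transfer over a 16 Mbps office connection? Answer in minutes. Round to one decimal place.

Audio total: 520 + 160 = 680 kbps = 0.680 Mbps.
Total bitrate: 29.680 Mbps.
File: 29.680 Mbps × 1380 s = 40958.4 Mb.
At 16 Mbps: 40958.4 / 16 = 2559.9 s ≈ 42.7 minutes.

42.7 minutes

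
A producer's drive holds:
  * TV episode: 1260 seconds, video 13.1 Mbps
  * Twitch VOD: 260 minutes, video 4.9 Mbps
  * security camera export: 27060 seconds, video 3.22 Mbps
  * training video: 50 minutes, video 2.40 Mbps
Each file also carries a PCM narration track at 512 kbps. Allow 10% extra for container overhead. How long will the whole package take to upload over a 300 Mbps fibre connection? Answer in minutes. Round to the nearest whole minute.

Audio: 512 kbps = 0.512 Mbps.
TV episode: 13.612 Mbps × 1260 s × 1.10 = 18866.2 Mb
Twitch VOD: 5.412 Mbps × 15600 s × 1.10 = 92869.9 Mb
security camera export: 3.732 Mbps × 27060 s × 1.10 = 111086.7 Mb
training video: 2.912 Mbps × 3000 s × 1.10 = 9609.6 Mb
Total: 232432.5 Mb = 29054.1 MB.
At 300 Mbps: 232432.5 / 300 = 775 s ≈ 12.9 minutes.

13 minutes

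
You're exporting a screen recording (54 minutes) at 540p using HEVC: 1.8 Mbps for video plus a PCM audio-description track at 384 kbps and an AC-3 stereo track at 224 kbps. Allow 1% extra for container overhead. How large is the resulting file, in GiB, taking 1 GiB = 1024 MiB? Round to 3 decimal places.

0.917 GiB

54 min = 3240 s
Audio total: 384 + 224 = 608 kbps = 0.608 Mbps.
Total bitrate: 1.8 + 0.608 = 2.408 Mbps.
Stream data: 2.408 Mbps × 3240 s = 7801.9 Mb.
With 1% container overhead: ×1.01.
7,880 Mb = 984,992,400 bytes ÷ 1,073,741,824 = 0.9173 GiB.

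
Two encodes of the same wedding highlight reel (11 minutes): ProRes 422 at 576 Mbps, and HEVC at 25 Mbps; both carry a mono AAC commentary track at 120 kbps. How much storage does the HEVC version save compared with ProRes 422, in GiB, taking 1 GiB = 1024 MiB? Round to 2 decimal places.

42.34 GiB

11 min = 660 s
Audio: 120 kbps = 0.120 Mbps.
ProRes 422: 576.120 Mbps × 660 s = 380239.2 Mb = 44.266 GiB.
HEVC: 25.120 Mbps × 660 s = 16579.2 Mb = 1.930 GiB.
Saving: 44.266 − 1.930 = 42.336 GiB.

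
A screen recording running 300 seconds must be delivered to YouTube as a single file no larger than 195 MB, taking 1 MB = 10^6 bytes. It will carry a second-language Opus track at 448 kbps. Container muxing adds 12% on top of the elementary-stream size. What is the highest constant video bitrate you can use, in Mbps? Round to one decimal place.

4.2 Mbps

Budget: 195 MB = 1560.0 Mb.
Stream payload after overhead: 1560.0 / 1.12 = 1392.9 Mb.
Total bitrate budget: 1392.9 Mb / 300 s = 4.643 Mbps.
Audio: 448 kbps = 0.448 Mbps.
Video: 4.643 − 0.448 = 4.195 Mbps.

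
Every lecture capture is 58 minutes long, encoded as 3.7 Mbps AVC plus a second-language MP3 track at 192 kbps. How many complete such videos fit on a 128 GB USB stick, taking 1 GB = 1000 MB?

75

58 min = 3480 s
Audio: 192 kbps = 0.192 Mbps.
Total bitrate: 3.892 Mbps.
Per item: 3.892 Mbps × 3480 s = 13,544 Mb = 1,693 MB.
Capacity: 128 GB = 1,024,000 Mb; 75.60 items → 75 complete.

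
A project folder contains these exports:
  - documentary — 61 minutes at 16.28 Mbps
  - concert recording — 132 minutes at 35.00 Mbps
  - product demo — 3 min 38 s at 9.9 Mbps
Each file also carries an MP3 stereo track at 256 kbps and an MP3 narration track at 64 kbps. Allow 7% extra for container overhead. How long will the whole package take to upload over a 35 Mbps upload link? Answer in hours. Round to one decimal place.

Audio total: 256 + 64 = 320 kbps = 0.320 Mbps.
documentary: 16.600 Mbps × 3660 s × 1.07 = 65008.9 Mb
concert recording: 35.320 Mbps × 7920 s × 1.07 = 299315.8 Mb
product demo: 10.220 Mbps × 218 s × 1.07 = 2383.9 Mb
Total: 366708.6 Mb = 45838.6 MB.
At 35 Mbps: 366708.6 / 35 = 10477 s ≈ 2.91 hours.

2.9 hours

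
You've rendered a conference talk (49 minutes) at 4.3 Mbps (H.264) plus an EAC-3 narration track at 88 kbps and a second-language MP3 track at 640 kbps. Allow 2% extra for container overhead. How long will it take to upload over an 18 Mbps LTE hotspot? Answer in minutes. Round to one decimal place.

49 min = 2940 s
Audio total: 88 + 640 = 728 kbps = 0.728 Mbps.
Total bitrate: 5.028 Mbps.
File: 5.028 Mbps × 2940 s = 14782.3 Mb.
With 2% container overhead: ×1.02. → 15078.0 Mb.
At 18 Mbps: 15078.0 / 18 = 837.7 s ≈ 14 minutes.

14.0 minutes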